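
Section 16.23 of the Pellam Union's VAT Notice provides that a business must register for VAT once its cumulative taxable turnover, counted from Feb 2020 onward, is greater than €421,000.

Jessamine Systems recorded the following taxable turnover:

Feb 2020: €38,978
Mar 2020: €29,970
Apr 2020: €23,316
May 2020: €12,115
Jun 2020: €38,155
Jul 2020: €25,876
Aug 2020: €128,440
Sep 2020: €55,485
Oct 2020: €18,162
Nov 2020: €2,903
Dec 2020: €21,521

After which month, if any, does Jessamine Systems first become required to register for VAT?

Not triggered

Through Feb 2020: €38,978
Through Mar 2020: €68,948
Through Apr 2020: €92,264
Through May 2020: €104,379
Through Jun 2020: €142,534
Through Jul 2020: €168,410
Through Aug 2020: €296,850
Through Sep 2020: €352,335
Through Oct 2020: €370,497
Through Nov 2020: €373,400
Through Dec 2020: €394,921
Final cumulative total €394,921 ≤ €421,000; the threshold is never exceeded.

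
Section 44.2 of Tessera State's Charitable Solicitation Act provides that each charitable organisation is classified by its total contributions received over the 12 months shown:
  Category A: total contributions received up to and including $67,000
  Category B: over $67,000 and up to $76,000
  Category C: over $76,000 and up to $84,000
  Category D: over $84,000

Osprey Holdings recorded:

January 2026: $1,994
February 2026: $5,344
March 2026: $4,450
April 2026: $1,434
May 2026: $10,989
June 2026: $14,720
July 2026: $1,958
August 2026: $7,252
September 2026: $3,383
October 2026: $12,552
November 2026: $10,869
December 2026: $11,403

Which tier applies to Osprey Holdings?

Category D

Total contributions received: $1,994 + $5,344 + $4,450 + $1,434 + $10,989 + $14,720 + $1,958 + $7,252 + $3,383 + $12,552 + $10,869 + $11,403 = $86,348.
$86,348 > $84,000, so Category D applies.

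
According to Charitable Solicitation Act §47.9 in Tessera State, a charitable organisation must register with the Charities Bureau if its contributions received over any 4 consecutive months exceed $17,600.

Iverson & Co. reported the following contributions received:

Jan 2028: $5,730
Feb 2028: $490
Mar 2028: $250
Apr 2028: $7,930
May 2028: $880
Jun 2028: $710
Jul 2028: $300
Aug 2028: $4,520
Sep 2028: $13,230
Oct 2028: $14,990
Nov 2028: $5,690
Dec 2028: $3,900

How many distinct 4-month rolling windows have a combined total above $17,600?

Jan 2028–Apr 2028: $5,730 + $490 + $250 + $7,930 = $14,400 (under)
Feb 2028–May 2028: $490 + $250 + $7,930 + $880 = $9,550 (under)
Mar 2028–Jun 2028: $250 + $7,930 + $880 + $710 = $9,770 (under)
Apr 2028–Jul 2028: $7,930 + $880 + $710 + $300 = $9,820 (under)
May 2028–Aug 2028: $880 + $710 + $300 + $4,520 = $6,410 (under)
Jun 2028–Sep 2028: $710 + $300 + $4,520 + $13,230 = $18,760 (over)
Jul 2028–Oct 2028: $300 + $4,520 + $13,230 + $14,990 = $33,040 (over)
Aug 2028–Nov 2028: $4,520 + $13,230 + $14,990 + $5,690 = $38,430 (over)
Sep 2028–Dec 2028: $13,230 + $14,990 + $5,690 + $3,900 = $37,810 (over)
4 windows exceed the threshold.

4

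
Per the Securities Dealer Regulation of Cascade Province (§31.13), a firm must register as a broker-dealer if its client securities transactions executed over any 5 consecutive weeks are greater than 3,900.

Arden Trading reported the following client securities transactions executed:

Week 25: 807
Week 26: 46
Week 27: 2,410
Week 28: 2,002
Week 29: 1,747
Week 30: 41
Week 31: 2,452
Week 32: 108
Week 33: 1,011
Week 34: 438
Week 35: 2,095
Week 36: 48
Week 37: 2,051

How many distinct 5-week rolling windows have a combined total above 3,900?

Week 25–Week 29: 807 + 46 + 2,410 + 2,002 + 1,747 = 7,012 (over)
Week 26–Week 30: 46 + 2,410 + 2,002 + 1,747 + 41 = 6,246 (over)
Week 27–Week 31: 2,410 + 2,002 + 1,747 + 41 + 2,452 = 8,652 (over)
Week 28–Week 32: 2,002 + 1,747 + 41 + 2,452 + 108 = 6,350 (over)
Week 29–Week 33: 1,747 + 41 + 2,452 + 108 + 1,011 = 5,359 (over)
Week 30–Week 34: 41 + 2,452 + 108 + 1,011 + 438 = 4,050 (over)
Week 31–Week 35: 2,452 + 108 + 1,011 + 438 + 2,095 = 6,104 (over)
Week 32–Week 36: 108 + 1,011 + 438 + 2,095 + 48 = 3,700 (under)
Week 33–Week 37: 1,011 + 438 + 2,095 + 48 + 2,051 = 5,643 (over)
8 windows exceed the threshold.

8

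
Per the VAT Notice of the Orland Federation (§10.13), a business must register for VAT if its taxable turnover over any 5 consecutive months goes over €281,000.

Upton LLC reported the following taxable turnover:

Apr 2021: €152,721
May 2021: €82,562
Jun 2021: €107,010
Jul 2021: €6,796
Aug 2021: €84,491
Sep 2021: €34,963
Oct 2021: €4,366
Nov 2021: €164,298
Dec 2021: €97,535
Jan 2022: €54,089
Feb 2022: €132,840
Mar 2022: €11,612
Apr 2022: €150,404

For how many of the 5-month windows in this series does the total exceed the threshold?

Apr 2021–Aug 2021: €152,721 + €82,562 + €107,010 + €6,796 + €84,491 = €433,580 (over)
May 2021–Sep 2021: €82,562 + €107,010 + €6,796 + €84,491 + €34,963 = €315,822 (over)
Jun 2021–Oct 2021: €107,010 + €6,796 + €84,491 + €34,963 + €4,366 = €237,626 (under)
Jul 2021–Nov 2021: €6,796 + €84,491 + €34,963 + €4,366 + €164,298 = €294,914 (over)
Aug 2021–Dec 2021: €84,491 + €34,963 + €4,366 + €164,298 + €97,535 = €385,653 (over)
Sep 2021–Jan 2022: €34,963 + €4,366 + €164,298 + €97,535 + €54,089 = €355,251 (over)
Oct 2021–Feb 2022: €4,366 + €164,298 + €97,535 + €54,089 + €132,840 = €453,128 (over)
Nov 2021–Mar 2022: €164,298 + €97,535 + €54,089 + €132,840 + €11,612 = €460,374 (over)
Dec 2021–Apr 2022: €97,535 + €54,089 + €132,840 + €11,612 + €150,404 = €446,480 (over)
8 windows exceed the threshold.

8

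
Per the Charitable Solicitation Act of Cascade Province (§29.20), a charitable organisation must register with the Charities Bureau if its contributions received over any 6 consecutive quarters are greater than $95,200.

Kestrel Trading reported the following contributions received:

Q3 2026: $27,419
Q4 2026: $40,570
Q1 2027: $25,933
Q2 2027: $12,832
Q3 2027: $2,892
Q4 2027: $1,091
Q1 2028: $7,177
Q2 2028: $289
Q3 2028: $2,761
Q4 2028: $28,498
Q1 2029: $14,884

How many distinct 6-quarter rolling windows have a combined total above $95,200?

1

Q3 2026–Q4 2027: $27,419 + $40,570 + $25,933 + $12,832 + $2,892 + $1,091 = $110,737 (over)
Q4 2026–Q1 2028: $40,570 + $25,933 + $12,832 + $2,892 + $1,091 + $7,177 = $90,495 (under)
Q1 2027–Q2 2028: $25,933 + $12,832 + $2,892 + $1,091 + $7,177 + $289 = $50,214 (under)
Q2 2027–Q3 2028: $12,832 + $2,892 + $1,091 + $7,177 + $289 + $2,761 = $27,042 (under)
Q3 2027–Q4 2028: $2,892 + $1,091 + $7,177 + $289 + $2,761 + $28,498 = $42,708 (under)
Q4 2027–Q1 2029: $1,091 + $7,177 + $289 + $2,761 + $28,498 + $14,884 = $54,700 (under)
1 window exceeds the threshold.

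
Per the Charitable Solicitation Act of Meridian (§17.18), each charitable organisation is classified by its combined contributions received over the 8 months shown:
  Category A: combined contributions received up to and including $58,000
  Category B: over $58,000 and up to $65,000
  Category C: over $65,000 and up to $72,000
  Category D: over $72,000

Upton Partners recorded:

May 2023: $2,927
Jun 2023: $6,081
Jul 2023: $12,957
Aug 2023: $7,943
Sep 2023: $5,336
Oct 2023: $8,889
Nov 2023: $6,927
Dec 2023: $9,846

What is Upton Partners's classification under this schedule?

Combined contributions received: $2,927 + $6,081 + $12,957 + $7,943 + $5,336 + $8,889 + $6,927 + $9,846 = $60,906.
$58,000 < $60,906 ≤ $65,000, so Category B applies.

Category B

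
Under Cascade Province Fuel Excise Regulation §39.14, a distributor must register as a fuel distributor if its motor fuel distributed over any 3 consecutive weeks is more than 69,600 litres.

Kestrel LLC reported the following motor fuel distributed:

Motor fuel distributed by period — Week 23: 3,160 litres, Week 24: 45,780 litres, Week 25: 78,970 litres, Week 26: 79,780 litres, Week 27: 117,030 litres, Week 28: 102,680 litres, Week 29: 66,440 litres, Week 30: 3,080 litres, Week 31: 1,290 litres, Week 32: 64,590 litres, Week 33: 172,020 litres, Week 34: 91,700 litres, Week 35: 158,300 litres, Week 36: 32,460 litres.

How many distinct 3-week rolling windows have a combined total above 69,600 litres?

11

Week 23–Week 25: 3,160 litres + 45,780 litres + 78,970 litres = 127,910 litres (over)
Week 24–Week 26: 45,780 litres + 78,970 litres + 79,780 litres = 204,530 litres (over)
Week 25–Week 27: 78,970 litres + 79,780 litres + 117,030 litres = 275,780 litres (over)
Week 26–Week 28: 79,780 litres + 117,030 litres + 102,680 litres = 299,490 litres (over)
Week 27–Week 29: 117,030 litres + 102,680 litres + 66,440 litres = 286,150 litres (over)
Week 28–Week 30: 102,680 litres + 66,440 litres + 3,080 litres = 172,200 litres (over)
Week 29–Week 31: 66,440 litres + 3,080 litres + 1,290 litres = 70,810 litres (over)
Week 30–Week 32: 3,080 litres + 1,290 litres + 64,590 litres = 68,960 litres (under)
Week 31–Week 33: 1,290 litres + 64,590 litres + 172,020 litres = 237,900 litres (over)
Week 32–Week 34: 64,590 litres + 172,020 litres + 91,700 litres = 328,310 litres (over)
Week 33–Week 35: 172,020 litres + 91,700 litres + 158,300 litres = 422,020 litres (over)
Week 34–Week 36: 91,700 litres + 158,300 litres + 32,460 litres = 282,460 litres (over)
11 windows exceed the threshold.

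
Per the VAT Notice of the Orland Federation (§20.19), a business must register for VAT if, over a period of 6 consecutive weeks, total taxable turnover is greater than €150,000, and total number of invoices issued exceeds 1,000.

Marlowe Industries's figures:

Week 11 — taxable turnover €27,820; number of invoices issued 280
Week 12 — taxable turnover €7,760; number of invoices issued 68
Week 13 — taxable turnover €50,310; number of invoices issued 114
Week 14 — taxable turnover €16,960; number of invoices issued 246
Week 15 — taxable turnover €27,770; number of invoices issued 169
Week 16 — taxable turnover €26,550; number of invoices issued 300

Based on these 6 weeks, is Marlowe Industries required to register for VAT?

Yes

Total taxable turnover: €27,820 + €7,760 + €50,310 + €16,960 + €27,770 + €26,550 = €157,170 (> €150,000).
Total number of invoices issued: 280 + 68 + 114 + 246 + 169 + 300 = 1,177 (> 1,000).
The test is 'and': both thresholds are exceeded.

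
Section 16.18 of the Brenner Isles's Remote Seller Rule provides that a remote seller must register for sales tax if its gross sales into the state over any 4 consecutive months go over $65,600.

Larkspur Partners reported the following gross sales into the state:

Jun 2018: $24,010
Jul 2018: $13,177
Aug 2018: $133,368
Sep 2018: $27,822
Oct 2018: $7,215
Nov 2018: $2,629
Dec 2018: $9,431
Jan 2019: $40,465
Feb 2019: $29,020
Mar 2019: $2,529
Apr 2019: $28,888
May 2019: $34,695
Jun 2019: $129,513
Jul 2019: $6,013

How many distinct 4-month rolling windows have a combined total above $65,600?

Jun 2018–Sep 2018: $24,010 + $13,177 + $133,368 + $27,822 = $198,377 (over)
Jul 2018–Oct 2018: $13,177 + $133,368 + $27,822 + $7,215 = $181,582 (over)
Aug 2018–Nov 2018: $133,368 + $27,822 + $7,215 + $2,629 = $171,034 (over)
Sep 2018–Dec 2018: $27,822 + $7,215 + $2,629 + $9,431 = $47,097 (under)
Oct 2018–Jan 2019: $7,215 + $2,629 + $9,431 + $40,465 = $59,740 (under)
Nov 2018–Feb 2019: $2,629 + $9,431 + $40,465 + $29,020 = $81,545 (over)
Dec 2018–Mar 2019: $9,431 + $40,465 + $29,020 + $2,529 = $81,445 (over)
Jan 2019–Apr 2019: $40,465 + $29,020 + $2,529 + $28,888 = $100,902 (over)
Feb 2019–May 2019: $29,020 + $2,529 + $28,888 + $34,695 = $95,132 (over)
Mar 2019–Jun 2019: $2,529 + $28,888 + $34,695 + $129,513 = $195,625 (over)
Apr 2019–Jul 2019: $28,888 + $34,695 + $129,513 + $6,013 = $199,109 (over)
9 windows exceed the threshold.

9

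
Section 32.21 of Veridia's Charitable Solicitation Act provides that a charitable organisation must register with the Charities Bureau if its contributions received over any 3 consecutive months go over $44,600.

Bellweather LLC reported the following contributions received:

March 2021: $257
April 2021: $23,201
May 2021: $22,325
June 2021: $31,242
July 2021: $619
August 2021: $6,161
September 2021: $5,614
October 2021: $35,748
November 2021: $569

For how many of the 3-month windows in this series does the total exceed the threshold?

4

March 2021–May 2021: $257 + $23,201 + $22,325 = $45,783 (over)
April 2021–June 2021: $23,201 + $22,325 + $31,242 = $76,768 (over)
May 2021–July 2021: $22,325 + $31,242 + $619 = $54,186 (over)
June 2021–August 2021: $31,242 + $619 + $6,161 = $38,022 (under)
July 2021–September 2021: $619 + $6,161 + $5,614 = $12,394 (under)
August 2021–October 2021: $6,161 + $5,614 + $35,748 = $47,523 (over)
September 2021–November 2021: $5,614 + $35,748 + $569 = $41,931 (under)
4 windows exceed the threshold.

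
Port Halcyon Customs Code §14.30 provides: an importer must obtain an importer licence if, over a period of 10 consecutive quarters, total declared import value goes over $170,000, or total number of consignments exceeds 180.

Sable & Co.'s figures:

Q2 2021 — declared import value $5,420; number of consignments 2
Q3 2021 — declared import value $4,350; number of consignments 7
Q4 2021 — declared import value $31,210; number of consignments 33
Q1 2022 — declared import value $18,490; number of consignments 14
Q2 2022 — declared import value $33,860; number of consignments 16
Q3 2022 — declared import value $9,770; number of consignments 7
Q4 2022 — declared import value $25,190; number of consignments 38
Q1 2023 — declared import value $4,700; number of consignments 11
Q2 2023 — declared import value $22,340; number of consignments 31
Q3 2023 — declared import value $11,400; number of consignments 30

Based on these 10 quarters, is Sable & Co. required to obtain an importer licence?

Total declared import value: $5,420 + $4,350 + $31,210 + $18,490 + $33,860 + $9,770 + $25,190 + $4,700 + $22,340 + $11,400 = $166,730 (≤ $170,000).
Total number of consignments: 2 + 7 + 33 + 14 + 16 + 7 + 38 + 11 + 31 + 30 = 189 (> 180).
The test is 'or': at least one threshold is exceeded.

Yes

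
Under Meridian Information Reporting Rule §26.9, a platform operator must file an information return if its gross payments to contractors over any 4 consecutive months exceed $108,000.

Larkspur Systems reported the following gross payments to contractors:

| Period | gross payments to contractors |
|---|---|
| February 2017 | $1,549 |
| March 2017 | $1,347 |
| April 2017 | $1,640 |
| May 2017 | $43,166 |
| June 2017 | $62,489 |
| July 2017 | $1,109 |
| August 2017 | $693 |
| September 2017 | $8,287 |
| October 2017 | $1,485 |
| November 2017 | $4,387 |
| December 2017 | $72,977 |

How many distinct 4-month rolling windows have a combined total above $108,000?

February 2017–May 2017: $1,549 + $1,347 + $1,640 + $43,166 = $47,702 (under)
March 2017–June 2017: $1,347 + $1,640 + $43,166 + $62,489 = $108,642 (over)
April 2017–July 2017: $1,640 + $43,166 + $62,489 + $1,109 = $108,404 (over)
May 2017–August 2017: $43,166 + $62,489 + $1,109 + $693 = $107,457 (under)
June 2017–September 2017: $62,489 + $1,109 + $693 + $8,287 = $72,578 (under)
July 2017–October 2017: $1,109 + $693 + $8,287 + $1,485 = $11,574 (under)
August 2017–November 2017: $693 + $8,287 + $1,485 + $4,387 = $14,852 (under)
September 2017–December 2017: $8,287 + $1,485 + $4,387 + $72,977 = $87,136 (under)
2 windows exceed the threshold.

2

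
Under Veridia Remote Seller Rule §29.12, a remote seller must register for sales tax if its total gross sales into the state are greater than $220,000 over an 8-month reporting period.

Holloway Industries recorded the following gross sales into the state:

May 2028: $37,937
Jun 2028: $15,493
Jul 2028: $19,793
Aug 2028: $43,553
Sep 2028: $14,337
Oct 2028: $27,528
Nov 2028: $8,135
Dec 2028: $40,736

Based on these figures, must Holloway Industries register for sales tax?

Total gross sales into the state: $37,937 + $15,493 + $19,793 + $43,553 + $14,337 + $27,528 + $8,135 + $40,736 = $207,512.
$207,512 ≤ $220,000, so the threshold is not exceeded.

No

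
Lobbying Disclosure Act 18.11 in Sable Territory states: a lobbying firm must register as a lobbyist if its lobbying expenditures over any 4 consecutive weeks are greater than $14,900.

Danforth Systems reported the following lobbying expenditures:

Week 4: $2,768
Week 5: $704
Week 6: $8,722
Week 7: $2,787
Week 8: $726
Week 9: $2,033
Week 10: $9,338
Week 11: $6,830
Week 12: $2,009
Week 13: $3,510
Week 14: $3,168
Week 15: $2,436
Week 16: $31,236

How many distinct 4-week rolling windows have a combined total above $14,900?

Week 4–Week 7: $2,768 + $704 + $8,722 + $2,787 = $14,981 (over)
Week 5–Week 8: $704 + $8,722 + $2,787 + $726 = $12,939 (under)
Week 6–Week 9: $8,722 + $2,787 + $726 + $2,033 = $14,268 (under)
Week 7–Week 10: $2,787 + $726 + $2,033 + $9,338 = $14,884 (under)
Week 8–Week 11: $726 + $2,033 + $9,338 + $6,830 = $18,927 (over)
Week 9–Week 12: $2,033 + $9,338 + $6,830 + $2,009 = $20,210 (over)
Week 10–Week 13: $9,338 + $6,830 + $2,009 + $3,510 = $21,687 (over)
Week 11–Week 14: $6,830 + $2,009 + $3,510 + $3,168 = $15,517 (over)
Week 12–Week 15: $2,009 + $3,510 + $3,168 + $2,436 = $11,123 (under)
Week 13–Week 16: $3,510 + $3,168 + $2,436 + $31,236 = $40,350 (over)
6 windows exceed the threshold.

6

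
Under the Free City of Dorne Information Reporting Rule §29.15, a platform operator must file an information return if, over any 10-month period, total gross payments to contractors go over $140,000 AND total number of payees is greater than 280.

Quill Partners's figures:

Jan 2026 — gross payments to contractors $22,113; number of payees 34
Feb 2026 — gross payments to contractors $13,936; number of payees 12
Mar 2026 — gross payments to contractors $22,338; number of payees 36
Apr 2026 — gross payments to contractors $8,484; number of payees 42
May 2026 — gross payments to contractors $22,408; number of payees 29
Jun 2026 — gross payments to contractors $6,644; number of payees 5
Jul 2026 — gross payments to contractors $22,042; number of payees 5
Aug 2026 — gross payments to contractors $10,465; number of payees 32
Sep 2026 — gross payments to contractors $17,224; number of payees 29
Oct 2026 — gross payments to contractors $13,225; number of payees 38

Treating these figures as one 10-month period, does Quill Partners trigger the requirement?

No

Total gross payments to contractors: $22,113 + $13,936 + $22,338 + $8,484 + $22,408 + $6,644 + $22,042 + $10,465 + $17,224 + $13,225 = $158,879 (> $140,000).
Total number of payees: 34 + 12 + 36 + 42 + 29 + 5 + 5 + 32 + 29 + 38 = 262 (≤ 280).
The test is 'and': the rule requires both, and at least one is not exceeded.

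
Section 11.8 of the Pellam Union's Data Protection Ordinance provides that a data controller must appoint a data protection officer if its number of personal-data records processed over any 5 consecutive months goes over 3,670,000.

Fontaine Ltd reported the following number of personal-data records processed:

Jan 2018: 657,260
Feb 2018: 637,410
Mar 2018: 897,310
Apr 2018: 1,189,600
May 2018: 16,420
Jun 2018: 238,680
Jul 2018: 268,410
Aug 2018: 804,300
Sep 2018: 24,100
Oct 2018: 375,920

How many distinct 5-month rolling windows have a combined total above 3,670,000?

0

Jan 2018–May 2018: 657,260 + 637,410 + 897,310 + 1,189,600 + 16,420 = 3,398,000 (under)
Feb 2018–Jun 2018: 637,410 + 897,310 + 1,189,600 + 16,420 + 238,680 = 2,979,420 (under)
Mar 2018–Jul 2018: 897,310 + 1,189,600 + 16,420 + 238,680 + 268,410 = 2,610,420 (under)
Apr 2018–Aug 2018: 1,189,600 + 16,420 + 238,680 + 268,410 + 804,300 = 2,517,410 (under)
May 2018–Sep 2018: 16,420 + 238,680 + 268,410 + 804,300 + 24,100 = 1,351,910 (under)
Jun 2018–Oct 2018: 238,680 + 268,410 + 804,300 + 24,100 + 375,920 = 1,711,410 (under)
0 windows exceed the threshold.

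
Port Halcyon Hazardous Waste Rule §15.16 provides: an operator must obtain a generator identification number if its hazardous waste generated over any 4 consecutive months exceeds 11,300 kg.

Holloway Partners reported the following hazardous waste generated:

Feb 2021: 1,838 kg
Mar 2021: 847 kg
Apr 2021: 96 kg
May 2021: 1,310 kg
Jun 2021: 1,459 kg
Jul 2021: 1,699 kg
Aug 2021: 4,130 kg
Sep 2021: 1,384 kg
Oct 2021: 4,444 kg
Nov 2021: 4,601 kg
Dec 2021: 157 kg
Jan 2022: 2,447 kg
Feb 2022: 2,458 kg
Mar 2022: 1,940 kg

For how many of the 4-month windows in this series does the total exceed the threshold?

Feb 2021–May 2021: 1,838 kg + 847 kg + 96 kg + 1,310 kg = 4,091 kg (under)
Mar 2021–Jun 2021: 847 kg + 96 kg + 1,310 kg + 1,459 kg = 3,712 kg (under)
Apr 2021–Jul 2021: 96 kg + 1,310 kg + 1,459 kg + 1,699 kg = 4,564 kg (under)
May 2021–Aug 2021: 1,310 kg + 1,459 kg + 1,699 kg + 4,130 kg = 8,598 kg (under)
Jun 2021–Sep 2021: 1,459 kg + 1,699 kg + 4,130 kg + 1,384 kg = 8,672 kg (under)
Jul 2021–Oct 2021: 1,699 kg + 4,130 kg + 1,384 kg + 4,444 kg = 11,657 kg (over)
Aug 2021–Nov 2021: 4,130 kg + 1,384 kg + 4,444 kg + 4,601 kg = 14,559 kg (over)
Sep 2021–Dec 2021: 1,384 kg + 4,444 kg + 4,601 kg + 157 kg = 10,586 kg (under)
Oct 2021–Jan 2022: 4,444 kg + 4,601 kg + 157 kg + 2,447 kg = 11,649 kg (over)
Nov 2021–Feb 2022: 4,601 kg + 157 kg + 2,447 kg + 2,458 kg = 9,663 kg (under)
Dec 2021–Mar 2022: 157 kg + 2,447 kg + 2,458 kg + 1,940 kg = 7,002 kg (under)
3 windows exceed the threshold.

3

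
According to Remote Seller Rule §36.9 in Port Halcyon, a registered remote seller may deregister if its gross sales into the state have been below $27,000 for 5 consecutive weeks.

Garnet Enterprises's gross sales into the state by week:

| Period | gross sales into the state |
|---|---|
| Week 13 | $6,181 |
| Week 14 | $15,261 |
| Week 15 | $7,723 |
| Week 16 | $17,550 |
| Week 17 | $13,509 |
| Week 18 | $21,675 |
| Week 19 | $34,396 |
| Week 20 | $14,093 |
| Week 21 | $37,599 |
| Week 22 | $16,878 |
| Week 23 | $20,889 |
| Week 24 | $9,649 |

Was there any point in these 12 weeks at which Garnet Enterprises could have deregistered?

Yes

Weeks below $27,000: Week 13, Week 14, Week 15, Week 16, Week 17, Week 18, Week 20, Week 22, Week 23, Week 24.
Longest run of consecutive weeks below the threshold: 6.
6 ≥ 5, so Garnet Enterprises became eligible.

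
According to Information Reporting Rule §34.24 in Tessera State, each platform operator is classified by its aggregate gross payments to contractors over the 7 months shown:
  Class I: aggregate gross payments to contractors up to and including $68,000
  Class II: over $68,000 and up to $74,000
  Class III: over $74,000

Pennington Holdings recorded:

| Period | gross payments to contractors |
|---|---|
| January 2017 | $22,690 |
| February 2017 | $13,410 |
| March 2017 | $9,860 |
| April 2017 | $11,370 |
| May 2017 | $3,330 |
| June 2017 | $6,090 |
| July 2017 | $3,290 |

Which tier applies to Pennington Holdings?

Class II

Aggregate gross payments to contractors: $22,690 + $13,410 + $9,860 + $11,370 + $3,330 + $6,090 + $3,290 = $70,040.
$68,000 < $70,040 ≤ $74,000, so Class II applies.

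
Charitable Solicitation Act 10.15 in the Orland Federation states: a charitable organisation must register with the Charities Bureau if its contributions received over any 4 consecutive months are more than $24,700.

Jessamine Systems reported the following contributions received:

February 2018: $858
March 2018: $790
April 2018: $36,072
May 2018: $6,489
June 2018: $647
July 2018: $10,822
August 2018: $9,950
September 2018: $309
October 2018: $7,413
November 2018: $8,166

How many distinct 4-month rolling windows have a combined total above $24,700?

6

February 2018–May 2018: $858 + $790 + $36,072 + $6,489 = $44,209 (over)
March 2018–June 2018: $790 + $36,072 + $6,489 + $647 = $43,998 (over)
April 2018–July 2018: $36,072 + $6,489 + $647 + $10,822 = $54,030 (over)
May 2018–August 2018: $6,489 + $647 + $10,822 + $9,950 = $27,908 (over)
June 2018–September 2018: $647 + $10,822 + $9,950 + $309 = $21,728 (under)
July 2018–October 2018: $10,822 + $9,950 + $309 + $7,413 = $28,494 (over)
August 2018–November 2018: $9,950 + $309 + $7,413 + $8,166 = $25,838 (over)
6 windows exceed the threshold.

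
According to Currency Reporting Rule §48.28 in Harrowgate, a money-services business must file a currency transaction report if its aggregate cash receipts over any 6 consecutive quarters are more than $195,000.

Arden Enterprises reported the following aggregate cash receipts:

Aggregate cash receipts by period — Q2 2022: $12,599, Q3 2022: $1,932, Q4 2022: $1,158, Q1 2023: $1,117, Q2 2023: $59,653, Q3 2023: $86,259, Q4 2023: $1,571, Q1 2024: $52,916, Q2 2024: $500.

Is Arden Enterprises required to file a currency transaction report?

Q2 2022–Q3 2023: $12,599 + $1,932 + $1,158 + $1,117 + $59,653 + $86,259 = $162,718 (under)
Q3 2022–Q4 2023: $1,932 + $1,158 + $1,117 + $59,653 + $86,259 + $1,571 = $151,690 (under)
Q4 2022–Q1 2024: $1,158 + $1,117 + $59,653 + $86,259 + $1,571 + $52,916 = $202,674 (over)
Q1 2023–Q2 2024: $1,117 + $59,653 + $86,259 + $1,571 + $52,916 + $500 = $202,016 (over)
At least one window exceeds $195,000.

Yes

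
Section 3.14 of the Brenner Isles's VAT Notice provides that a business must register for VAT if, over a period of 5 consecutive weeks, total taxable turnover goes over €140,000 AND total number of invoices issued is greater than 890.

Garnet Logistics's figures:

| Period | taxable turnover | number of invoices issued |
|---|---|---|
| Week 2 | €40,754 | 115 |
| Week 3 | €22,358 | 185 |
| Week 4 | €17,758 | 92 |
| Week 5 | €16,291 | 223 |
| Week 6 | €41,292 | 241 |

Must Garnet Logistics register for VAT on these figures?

No

Total taxable turnover: €40,754 + €22,358 + €17,758 + €16,291 + €41,292 = €138,453 (≤ €140,000).
Total number of invoices issued: 115 + 185 + 92 + 223 + 241 = 856 (≤ 890).
The test is 'and': the rule requires both, and at least one is not exceeded.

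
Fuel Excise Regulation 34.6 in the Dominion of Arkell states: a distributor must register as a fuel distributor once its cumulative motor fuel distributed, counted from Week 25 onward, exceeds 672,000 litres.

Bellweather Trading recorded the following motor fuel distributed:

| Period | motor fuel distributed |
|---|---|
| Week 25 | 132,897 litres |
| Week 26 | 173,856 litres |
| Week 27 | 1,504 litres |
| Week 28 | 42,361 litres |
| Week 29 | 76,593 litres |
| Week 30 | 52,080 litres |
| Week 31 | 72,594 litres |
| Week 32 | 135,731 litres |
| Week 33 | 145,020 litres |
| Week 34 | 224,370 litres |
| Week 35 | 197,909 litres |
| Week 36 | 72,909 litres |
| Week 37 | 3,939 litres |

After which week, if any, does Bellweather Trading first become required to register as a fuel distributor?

Week 32

Through Week 25: 132,897 litres
Through Week 26: 306,753 litres
Through Week 27: 308,257 litres
Through Week 28: 350,618 litres
Through Week 29: 427,211 litres
Through Week 30: 479,291 litres
Through Week 31: 551,885 litres
Through Week 32: 687,616 litres ← exceeds threshold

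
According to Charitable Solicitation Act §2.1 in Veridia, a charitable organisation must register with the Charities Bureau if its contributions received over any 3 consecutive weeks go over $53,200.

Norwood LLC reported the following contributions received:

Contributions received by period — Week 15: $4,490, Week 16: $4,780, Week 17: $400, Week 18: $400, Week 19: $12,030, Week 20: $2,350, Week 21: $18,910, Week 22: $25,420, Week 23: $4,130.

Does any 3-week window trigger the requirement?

Week 15–Week 17: $4,490 + $4,780 + $400 = $9,670 (under)
Week 16–Week 18: $4,780 + $400 + $400 = $5,580 (under)
Week 17–Week 19: $400 + $400 + $12,030 = $12,830 (under)
Week 18–Week 20: $400 + $12,030 + $2,350 = $14,780 (under)
Week 19–Week 21: $12,030 + $2,350 + $18,910 = $33,290 (under)
Week 20–Week 22: $2,350 + $18,910 + $25,420 = $46,680 (under)
Week 21–Week 23: $18,910 + $25,420 + $4,130 = $48,460 (under)
No window exceeds $53,200.

No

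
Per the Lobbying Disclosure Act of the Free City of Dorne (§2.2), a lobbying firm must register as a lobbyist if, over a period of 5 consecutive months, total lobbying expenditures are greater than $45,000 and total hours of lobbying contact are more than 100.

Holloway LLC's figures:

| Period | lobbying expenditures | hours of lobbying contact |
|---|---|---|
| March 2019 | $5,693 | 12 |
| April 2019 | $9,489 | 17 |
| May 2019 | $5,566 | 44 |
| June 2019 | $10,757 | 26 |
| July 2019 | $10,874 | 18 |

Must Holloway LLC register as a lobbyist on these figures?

No

Total lobbying expenditures: $5,693 + $9,489 + $5,566 + $10,757 + $10,874 = $42,379 (≤ $45,000).
Total hours of lobbying contact: 12 + 17 + 44 + 26 + 18 = 117 (> 100).
The test is 'and': the rule requires both, and at least one is not exceeded.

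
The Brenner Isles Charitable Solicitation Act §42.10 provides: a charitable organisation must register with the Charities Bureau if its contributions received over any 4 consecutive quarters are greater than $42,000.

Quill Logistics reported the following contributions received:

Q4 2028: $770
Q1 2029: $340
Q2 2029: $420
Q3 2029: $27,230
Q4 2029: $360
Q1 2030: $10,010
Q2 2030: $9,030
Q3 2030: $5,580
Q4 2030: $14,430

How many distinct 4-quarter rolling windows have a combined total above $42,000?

1

Q4 2028–Q3 2029: $770 + $340 + $420 + $27,230 = $28,760 (under)
Q1 2029–Q4 2029: $340 + $420 + $27,230 + $360 = $28,350 (under)
Q2 2029–Q1 2030: $420 + $27,230 + $360 + $10,010 = $38,020 (under)
Q3 2029–Q2 2030: $27,230 + $360 + $10,010 + $9,030 = $46,630 (over)
Q4 2029–Q3 2030: $360 + $10,010 + $9,030 + $5,580 = $24,980 (under)
Q1 2030–Q4 2030: $10,010 + $9,030 + $5,580 + $14,430 = $39,050 (under)
1 window exceeds the threshold.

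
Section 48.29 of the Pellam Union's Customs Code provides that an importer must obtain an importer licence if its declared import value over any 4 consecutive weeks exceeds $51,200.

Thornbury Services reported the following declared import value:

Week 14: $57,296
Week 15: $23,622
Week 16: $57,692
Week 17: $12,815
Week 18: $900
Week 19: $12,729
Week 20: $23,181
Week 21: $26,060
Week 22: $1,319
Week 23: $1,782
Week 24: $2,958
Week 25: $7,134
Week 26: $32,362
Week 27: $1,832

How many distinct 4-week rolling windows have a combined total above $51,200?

Week 14–Week 17: $57,296 + $23,622 + $57,692 + $12,815 = $151,425 (over)
Week 15–Week 18: $23,622 + $57,692 + $12,815 + $900 = $95,029 (over)
Week 16–Week 19: $57,692 + $12,815 + $900 + $12,729 = $84,136 (over)
Week 17–Week 20: $12,815 + $900 + $12,729 + $23,181 = $49,625 (under)
Week 18–Week 21: $900 + $12,729 + $23,181 + $26,060 = $62,870 (over)
Week 19–Week 22: $12,729 + $23,181 + $26,060 + $1,319 = $63,289 (over)
Week 20–Week 23: $23,181 + $26,060 + $1,319 + $1,782 = $52,342 (over)
Week 21–Week 24: $26,060 + $1,319 + $1,782 + $2,958 = $32,119 (under)
Week 22–Week 25: $1,319 + $1,782 + $2,958 + $7,134 = $13,193 (under)
Week 23–Week 26: $1,782 + $2,958 + $7,134 + $32,362 = $44,236 (under)
Week 24–Week 27: $2,958 + $7,134 + $32,362 + $1,832 = $44,286 (under)
6 windows exceed the threshold.

6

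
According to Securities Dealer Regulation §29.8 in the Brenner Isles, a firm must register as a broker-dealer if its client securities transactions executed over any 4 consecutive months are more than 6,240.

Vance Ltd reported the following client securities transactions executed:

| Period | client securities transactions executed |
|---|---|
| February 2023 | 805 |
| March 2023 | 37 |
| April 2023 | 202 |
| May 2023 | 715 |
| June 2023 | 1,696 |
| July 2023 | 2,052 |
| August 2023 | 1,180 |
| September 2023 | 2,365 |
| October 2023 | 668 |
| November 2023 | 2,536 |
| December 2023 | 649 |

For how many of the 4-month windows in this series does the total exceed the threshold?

3

February 2023–May 2023: 805 + 37 + 202 + 715 = 1,759 (under)
March 2023–June 2023: 37 + 202 + 715 + 1,696 = 2,650 (under)
April 2023–July 2023: 202 + 715 + 1,696 + 2,052 = 4,665 (under)
May 2023–August 2023: 715 + 1,696 + 2,052 + 1,180 = 5,643 (under)
June 2023–September 2023: 1,696 + 2,052 + 1,180 + 2,365 = 7,293 (over)
July 2023–October 2023: 2,052 + 1,180 + 2,365 + 668 = 6,265 (over)
August 2023–November 2023: 1,180 + 2,365 + 668 + 2,536 = 6,749 (over)
September 2023–December 2023: 2,365 + 668 + 2,536 + 649 = 6,218 (under)
3 windows exceed the threshold.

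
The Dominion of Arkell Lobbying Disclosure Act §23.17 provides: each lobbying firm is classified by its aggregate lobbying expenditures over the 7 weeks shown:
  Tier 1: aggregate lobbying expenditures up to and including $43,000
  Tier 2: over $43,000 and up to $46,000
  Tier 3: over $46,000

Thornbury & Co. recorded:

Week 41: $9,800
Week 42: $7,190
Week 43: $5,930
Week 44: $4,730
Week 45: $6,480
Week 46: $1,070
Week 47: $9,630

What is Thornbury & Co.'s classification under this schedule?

Tier 2

Aggregate lobbying expenditures: $9,800 + $7,190 + $5,930 + $4,730 + $6,480 + $1,070 + $9,630 = $44,830.
$43,000 < $44,830 ≤ $46,000, so Tier 2 applies.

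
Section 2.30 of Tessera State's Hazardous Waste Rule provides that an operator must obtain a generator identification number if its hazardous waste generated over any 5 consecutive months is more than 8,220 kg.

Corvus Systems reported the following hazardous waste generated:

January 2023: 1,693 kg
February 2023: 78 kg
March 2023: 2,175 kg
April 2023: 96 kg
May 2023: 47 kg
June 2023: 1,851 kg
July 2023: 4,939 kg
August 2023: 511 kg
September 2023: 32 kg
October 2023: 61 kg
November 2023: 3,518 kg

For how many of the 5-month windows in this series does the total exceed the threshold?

January 2023–May 2023: 1,693 kg + 78 kg + 2,175 kg + 96 kg + 47 kg = 4,089 kg (under)
February 2023–June 2023: 78 kg + 2,175 kg + 96 kg + 47 kg + 1,851 kg = 4,247 kg (under)
March 2023–July 2023: 2,175 kg + 96 kg + 47 kg + 1,851 kg + 4,939 kg = 9,108 kg (over)
April 2023–August 2023: 96 kg + 47 kg + 1,851 kg + 4,939 kg + 511 kg = 7,444 kg (under)
May 2023–September 2023: 47 kg + 1,851 kg + 4,939 kg + 511 kg + 32 kg = 7,380 kg (under)
June 2023–October 2023: 1,851 kg + 4,939 kg + 511 kg + 32 kg + 61 kg = 7,394 kg (under)
July 2023–November 2023: 4,939 kg + 511 kg + 32 kg + 61 kg + 3,518 kg = 9,061 kg (over)
2 windows exceed the threshold.

2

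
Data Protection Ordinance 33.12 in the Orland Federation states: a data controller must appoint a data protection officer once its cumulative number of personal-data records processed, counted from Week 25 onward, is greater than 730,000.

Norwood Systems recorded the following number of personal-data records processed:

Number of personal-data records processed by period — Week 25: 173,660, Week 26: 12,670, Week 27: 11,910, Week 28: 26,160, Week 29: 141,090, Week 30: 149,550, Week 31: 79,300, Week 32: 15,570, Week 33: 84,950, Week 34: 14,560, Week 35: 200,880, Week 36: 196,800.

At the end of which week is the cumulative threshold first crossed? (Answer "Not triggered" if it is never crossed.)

Week 35

Through Week 25: 173,660
Through Week 26: 186,330
Through Week 27: 198,240
Through Week 28: 224,400
Through Week 29: 365,490
Through Week 30: 515,040
Through Week 31: 594,340
Through Week 32: 609,910
Through Week 33: 694,860
Through Week 34: 709,420
Through Week 35: 910,300 ← exceeds threshold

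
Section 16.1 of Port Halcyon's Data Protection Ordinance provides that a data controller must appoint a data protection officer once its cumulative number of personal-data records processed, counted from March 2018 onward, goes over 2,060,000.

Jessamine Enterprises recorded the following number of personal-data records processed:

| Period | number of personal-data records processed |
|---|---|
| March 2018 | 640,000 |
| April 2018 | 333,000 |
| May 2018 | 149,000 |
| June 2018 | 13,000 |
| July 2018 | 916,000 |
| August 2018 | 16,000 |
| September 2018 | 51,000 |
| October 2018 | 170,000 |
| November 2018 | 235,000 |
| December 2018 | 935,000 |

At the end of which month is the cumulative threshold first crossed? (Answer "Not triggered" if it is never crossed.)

August 2018

Through March 2018: 640,000
Through April 2018: 973,000
Through May 2018: 1,122,000
Through June 2018: 1,135,000
Through July 2018: 2,051,000
Through August 2018: 2,067,000 ← exceeds threshold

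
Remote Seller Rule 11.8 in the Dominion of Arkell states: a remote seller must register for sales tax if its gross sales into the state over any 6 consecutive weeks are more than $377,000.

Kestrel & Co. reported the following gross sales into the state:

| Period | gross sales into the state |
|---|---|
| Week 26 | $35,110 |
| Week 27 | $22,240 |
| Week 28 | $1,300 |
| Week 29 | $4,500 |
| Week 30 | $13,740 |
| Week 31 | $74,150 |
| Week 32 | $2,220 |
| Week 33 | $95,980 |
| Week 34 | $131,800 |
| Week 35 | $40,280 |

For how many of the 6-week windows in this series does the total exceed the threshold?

Week 26–Week 31: $35,110 + $22,240 + $1,300 + $4,500 + $13,740 + $74,150 = $151,040 (under)
Week 27–Week 32: $22,240 + $1,300 + $4,500 + $13,740 + $74,150 + $2,220 = $118,150 (under)
Week 28–Week 33: $1,300 + $4,500 + $13,740 + $74,150 + $2,220 + $95,980 = $191,890 (under)
Week 29–Week 34: $4,500 + $13,740 + $74,150 + $2,220 + $95,980 + $131,800 = $322,390 (under)
Week 30–Week 35: $13,740 + $74,150 + $2,220 + $95,980 + $131,800 + $40,280 = $358,170 (under)
0 windows exceed the threshold.

0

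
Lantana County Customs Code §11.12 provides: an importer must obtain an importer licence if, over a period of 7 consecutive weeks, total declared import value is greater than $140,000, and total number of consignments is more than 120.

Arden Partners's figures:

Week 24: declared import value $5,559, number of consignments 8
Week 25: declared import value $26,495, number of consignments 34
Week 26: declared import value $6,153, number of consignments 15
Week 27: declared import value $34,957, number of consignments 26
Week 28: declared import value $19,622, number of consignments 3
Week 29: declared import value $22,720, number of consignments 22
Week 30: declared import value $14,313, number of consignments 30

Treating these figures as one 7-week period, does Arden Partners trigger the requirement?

No

Total declared import value: $5,559 + $26,495 + $6,153 + $34,957 + $19,622 + $22,720 + $14,313 = $129,819 (≤ $140,000).
Total number of consignments: 8 + 34 + 15 + 26 + 3 + 22 + 30 = 138 (> 120).
The test is 'and': the rule requires both, and at least one is not exceeded.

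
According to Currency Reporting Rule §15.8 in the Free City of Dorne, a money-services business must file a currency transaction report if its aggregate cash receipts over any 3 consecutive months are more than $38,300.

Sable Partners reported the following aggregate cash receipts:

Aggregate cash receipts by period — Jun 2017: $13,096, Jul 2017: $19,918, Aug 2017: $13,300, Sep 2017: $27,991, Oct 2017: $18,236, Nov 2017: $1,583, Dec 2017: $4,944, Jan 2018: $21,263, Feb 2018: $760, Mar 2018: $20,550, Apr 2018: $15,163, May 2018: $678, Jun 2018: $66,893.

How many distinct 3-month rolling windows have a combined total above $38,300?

Jun 2017–Aug 2017: $13,096 + $19,918 + $13,300 = $46,314 (over)
Jul 2017–Sep 2017: $19,918 + $13,300 + $27,991 = $61,209 (over)
Aug 2017–Oct 2017: $13,300 + $27,991 + $18,236 = $59,527 (over)
Sep 2017–Nov 2017: $27,991 + $18,236 + $1,583 = $47,810 (over)
Oct 2017–Dec 2017: $18,236 + $1,583 + $4,944 = $24,763 (under)
Nov 2017–Jan 2018: $1,583 + $4,944 + $21,263 = $27,790 (under)
Dec 2017–Feb 2018: $4,944 + $21,263 + $760 = $26,967 (under)
Jan 2018–Mar 2018: $21,263 + $760 + $20,550 = $42,573 (over)
Feb 2018–Apr 2018: $760 + $20,550 + $15,163 = $36,473 (under)
Mar 2018–May 2018: $20,550 + $15,163 + $678 = $36,391 (under)
Apr 2018–Jun 2018: $15,163 + $678 + $66,893 = $82,734 (over)
6 windows exceed the threshold.

6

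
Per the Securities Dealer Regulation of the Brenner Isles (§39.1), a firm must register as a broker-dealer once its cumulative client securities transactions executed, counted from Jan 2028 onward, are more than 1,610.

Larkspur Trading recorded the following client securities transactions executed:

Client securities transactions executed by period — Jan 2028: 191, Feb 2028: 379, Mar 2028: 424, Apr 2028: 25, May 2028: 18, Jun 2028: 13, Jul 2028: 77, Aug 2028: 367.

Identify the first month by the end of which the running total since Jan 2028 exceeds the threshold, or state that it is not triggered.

Not triggered

Through Jan 2028: 191
Through Feb 2028: 570
Through Mar 2028: 994
Through Apr 2028: 1,019
Through May 2028: 1,037
Through Jun 2028: 1,050
Through Jul 2028: 1,127
Through Aug 2028: 1,494
Final cumulative total 1,494 ≤ 1,610; the threshold is never exceeded.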